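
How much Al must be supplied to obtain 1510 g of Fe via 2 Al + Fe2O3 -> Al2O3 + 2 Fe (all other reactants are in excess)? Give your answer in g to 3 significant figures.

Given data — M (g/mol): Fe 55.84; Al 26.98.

n(Fe) = 1510 / 55.84 = 27.04 mol
n(Al) = (2/2) × 27.04 = 27.04 mol
mass = 27.04 × 26.98 = 729.5 g

730 g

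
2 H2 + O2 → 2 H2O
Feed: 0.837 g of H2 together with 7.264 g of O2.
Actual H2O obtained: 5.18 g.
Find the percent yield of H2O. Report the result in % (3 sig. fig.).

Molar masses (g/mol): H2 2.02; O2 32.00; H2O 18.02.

n(H2) = 0.8370 / 2.02 = 0.4144 mol
n(O2) = 7.264 / 32.00 = 0.2270 mol
n/ν → H2: 0.2072, O2: 0.2270; H2 is limiting.
theoretical n(H2O) = (2/2) × 0.4144 = 0.4144 mol → 7.467 g
% yield = 5.18 / 7.467 × 100 = 69.37 %

69.4 %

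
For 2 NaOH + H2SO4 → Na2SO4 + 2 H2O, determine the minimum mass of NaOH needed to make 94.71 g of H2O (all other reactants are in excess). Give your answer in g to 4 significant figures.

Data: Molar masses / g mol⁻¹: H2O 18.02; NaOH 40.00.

210.2 g

n(H2O) = 94.71 / 18.02 = 5.256 mol
n(NaOH) = (2/2) × 5.256 = 5.256 mol
mass = 5.256 × 40.00 = 210.2 g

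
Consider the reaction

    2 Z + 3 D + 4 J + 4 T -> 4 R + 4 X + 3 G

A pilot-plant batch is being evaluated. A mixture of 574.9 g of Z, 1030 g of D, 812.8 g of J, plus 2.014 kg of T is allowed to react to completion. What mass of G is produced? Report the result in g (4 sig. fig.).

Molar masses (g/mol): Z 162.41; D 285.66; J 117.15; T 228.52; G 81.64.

294.4 g

n(Z) = 574.9 / 162.41 = 3.540 mol
n(D) = 1030 / 285.66 = 3.606 mol
n(J) = 812.8 / 117.15 = 6.938 mol
n(T) = 2.014×1000 / 228.52 = 8.813 mol
n/ν for Z = 3.540/2 = 1.770
n/ν for D = 3.606/3 = 1.202
n/ν for J = 6.938/4 = 1.735
n/ν for T = 8.813/4 = 2.203
Smallest n/ν is D → limiting reagent.
n(G) = (3/3) × 3.606 = 3.606 mol
mass = 3.606 × 81.64 = 294.4 g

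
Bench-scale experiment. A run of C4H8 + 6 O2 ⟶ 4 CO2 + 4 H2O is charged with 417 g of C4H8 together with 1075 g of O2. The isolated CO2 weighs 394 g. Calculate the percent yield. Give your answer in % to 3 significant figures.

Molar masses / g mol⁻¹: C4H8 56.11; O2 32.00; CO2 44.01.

40.0 %

n(C4H8) = 417.0 / 56.11 = 7.432 mol
n(O2) = 1075 / 32.00 = 33.59 mol
n/ν for C4H8 = 7.432/1 = 7.432
n/ν for O2 = 33.59/6 = 5.598
Smallest n/ν is O2 → limiting reagent.
theoretical n(CO2) = (4/6) × 33.59 = 22.39 mol → 985.4 g
% yield = 394 / 985.4 × 100 = 39.98 %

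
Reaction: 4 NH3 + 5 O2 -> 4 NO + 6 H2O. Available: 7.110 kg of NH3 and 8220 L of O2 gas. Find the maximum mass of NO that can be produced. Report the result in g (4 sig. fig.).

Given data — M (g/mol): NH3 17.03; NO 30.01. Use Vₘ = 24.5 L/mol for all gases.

8055 g

n(NH3) = 7.110×1000 / 17.03 = 417.5 mol
n(O2) = 8220 / 24.5 = 335.5 mol
n/ν → NH3: 104.4, O2: 67.10; O2 is limiting.
n(NO) = (4/5) × 335.5 = 268.4 mol
mass = 268.4 × 30.01 = 8055 g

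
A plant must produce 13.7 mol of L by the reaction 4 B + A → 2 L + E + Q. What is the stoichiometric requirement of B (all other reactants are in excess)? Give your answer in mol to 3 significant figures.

27.4 mol

n(L) = 13.70 mol
n(B) = (4/2) × 13.70 = 27.40 mol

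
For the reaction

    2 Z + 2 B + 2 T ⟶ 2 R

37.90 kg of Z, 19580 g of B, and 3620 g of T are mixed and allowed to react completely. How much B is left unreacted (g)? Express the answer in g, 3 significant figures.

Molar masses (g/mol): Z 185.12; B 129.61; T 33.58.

5610 g

n(Z) = 37.90×1000 / 185.12 = 204.7 mol
n(B) = 19580 / 129.61 = 151.1 mol
n(T) = 3620 / 33.58 = 107.8 mol
n/ν for Z = 204.7/2 = 102.4
n/ν for B = 151.1/2 = 75.55
n/ν for T = 107.8/2 = 53.90
Smallest n/ν is T → limiting reagent.
B consumed = (2/2) × 107.8 = 107.8 mol
B remaining = 151.1 − 107.8 = 43.30 mol
mass = 43.30 × 129.61 = 5612 g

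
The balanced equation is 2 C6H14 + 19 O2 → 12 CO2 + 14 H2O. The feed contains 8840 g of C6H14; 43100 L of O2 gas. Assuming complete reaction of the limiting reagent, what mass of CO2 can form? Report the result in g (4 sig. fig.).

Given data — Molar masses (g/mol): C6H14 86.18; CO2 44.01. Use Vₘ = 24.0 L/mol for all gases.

27090 g

n(C6H14) = 8840 / 86.18 = 102.6 mol
n(O2) = 43100 / 24.0 = 1796 mol
n/ν for C6H14 = 102.6/2 = 51.30
n/ν for O2 = 1796/19 = 94.53
Smallest n/ν is C6H14 → limiting reagent.
n(CO2) = (12/2) × 102.6 = 615.6 mol
mass = 615.6 × 44.01 = 27090 g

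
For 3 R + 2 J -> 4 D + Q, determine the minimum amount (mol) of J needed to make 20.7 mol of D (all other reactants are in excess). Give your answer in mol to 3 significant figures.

10.4 mol

n(D) = 20.70 mol
n(J) = (2/4) × 20.70 = 10.35 mol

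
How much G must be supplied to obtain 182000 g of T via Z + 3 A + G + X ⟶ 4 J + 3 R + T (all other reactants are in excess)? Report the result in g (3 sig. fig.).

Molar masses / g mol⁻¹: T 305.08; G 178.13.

106000 g

n(T) = 182000 / 305.08 = 596.6 mol
n(G) = (1/1) × 596.6 = 596.6 mol
mass = 596.6 × 178.13 = 106300 g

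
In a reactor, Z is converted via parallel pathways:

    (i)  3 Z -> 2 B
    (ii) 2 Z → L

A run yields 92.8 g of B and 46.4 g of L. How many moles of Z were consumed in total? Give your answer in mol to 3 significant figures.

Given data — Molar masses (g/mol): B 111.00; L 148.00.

n(B) = 92.8 / 111.00 = 0.8360 mol
n(L) = 46.4 / 148.00 = 0.3135 mol
n(Z) via (i) = (3/2)×0.8360 = 1.254 mol
n(Z) via (ii) = (2/1)×0.3135 = 0.6270 mol
total n(Z) = 1.254 + 0.6270 = 1.881 mol

1.88 mol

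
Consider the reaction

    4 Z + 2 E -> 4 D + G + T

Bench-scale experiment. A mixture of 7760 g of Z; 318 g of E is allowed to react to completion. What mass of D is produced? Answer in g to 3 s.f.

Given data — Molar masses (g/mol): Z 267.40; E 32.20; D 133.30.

n(Z) = 7760 / 267.40 = 29.02 mol
n(E) = 318.0 / 32.20 = 9.876 mol
n/ν → Z: 7.255, E: 4.938; E is limiting.
n(D) = (4/2) × 9.876 = 19.75 mol
mass = 19.75 × 133.30 = 2633 g

2630 g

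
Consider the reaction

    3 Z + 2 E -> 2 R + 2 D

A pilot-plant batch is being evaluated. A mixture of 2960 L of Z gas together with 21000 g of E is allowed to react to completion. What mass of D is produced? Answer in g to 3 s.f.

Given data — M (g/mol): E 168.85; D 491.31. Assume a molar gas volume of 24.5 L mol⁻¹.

39600 g

n(Z) = 2960 / 24.5 = 120.8 mol
n(E) = 21000 / 168.85 = 124.4 mol
n/ν for Z = 120.8/3 = 40.27
n/ν for E = 124.4/2 = 62.20
Smallest n/ν is Z → limiting reagent.
n(D) = (2/3) × 120.8 = 80.53 mol
mass = 80.53 × 491.31 = 39570 g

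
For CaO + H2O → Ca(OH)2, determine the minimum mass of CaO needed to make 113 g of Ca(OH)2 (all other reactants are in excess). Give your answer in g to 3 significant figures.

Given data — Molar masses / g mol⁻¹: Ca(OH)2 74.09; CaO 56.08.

85.5 g

n(Ca(OH)2) = 113 / 74.09 = 1.525 mol
n(CaO) = (1/1) × 1.525 = 1.525 mol
mass = 1.525 × 56.08 = 85.52 g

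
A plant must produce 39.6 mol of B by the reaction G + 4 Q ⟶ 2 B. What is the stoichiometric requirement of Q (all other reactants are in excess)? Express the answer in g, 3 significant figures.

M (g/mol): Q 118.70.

9400 g

n(B) = 39.60 mol
n(Q) = (4/2) × 39.60 = 79.20 mol
mass = 79.20 × 118.70 = 9401 g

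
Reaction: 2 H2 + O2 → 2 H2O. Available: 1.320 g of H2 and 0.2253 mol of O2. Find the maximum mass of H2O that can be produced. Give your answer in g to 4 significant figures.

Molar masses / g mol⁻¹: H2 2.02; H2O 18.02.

8.120 g

n(H2) = 1.320 / 2.02 = 0.6535 mol
n(O2) = 0.2253 mol
n/ν for H2 = 0.6535/2 = 0.3268
n/ν for O2 = 0.2253/1 = 0.2253
Smallest n/ν is O2 → limiting reagent.
n(H2O) = (2/1) × 0.2253 = 0.4506 mol
mass = 0.4506 × 18.02 = 8.120 g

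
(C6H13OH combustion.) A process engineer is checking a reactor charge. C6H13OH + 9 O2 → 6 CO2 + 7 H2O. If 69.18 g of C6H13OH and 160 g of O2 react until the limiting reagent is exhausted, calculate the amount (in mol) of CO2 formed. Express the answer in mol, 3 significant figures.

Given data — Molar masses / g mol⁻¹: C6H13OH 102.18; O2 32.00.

3.33 mol

n(C6H13OH) = 69.18 / 102.18 = 0.6770 mol
n(O2) = 160.0 / 32.00 = 5.000 mol
n/ν → C6H13OH: 0.6770, O2: 0.5556; O2 is limiting.
n(CO2) = (6/9) × 5.000 = 3.333 mol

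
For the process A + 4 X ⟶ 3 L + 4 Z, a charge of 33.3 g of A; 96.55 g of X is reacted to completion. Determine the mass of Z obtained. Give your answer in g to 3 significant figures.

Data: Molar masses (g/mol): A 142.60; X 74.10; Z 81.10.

n(A) = 33.30 / 142.60 = 0.2335 mol
n(X) = 96.55 / 74.10 = 1.303 mol
n/ν → A: 0.2335, X: 0.3258; A is limiting.
n(Z) = (4/1) × 0.2335 = 0.9340 mol
mass = 0.9340 × 81.10 = 75.75 g

75.8 g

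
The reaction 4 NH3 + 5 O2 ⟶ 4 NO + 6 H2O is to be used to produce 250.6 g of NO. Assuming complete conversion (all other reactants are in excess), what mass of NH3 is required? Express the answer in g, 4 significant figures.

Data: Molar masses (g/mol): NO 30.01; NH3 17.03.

n(NO) = 250.6 / 30.01 = 8.351 mol
n(NH3) = (4/4) × 8.351 = 8.351 mol
mass = 8.351 × 17.03 = 142.2 g

142.2 g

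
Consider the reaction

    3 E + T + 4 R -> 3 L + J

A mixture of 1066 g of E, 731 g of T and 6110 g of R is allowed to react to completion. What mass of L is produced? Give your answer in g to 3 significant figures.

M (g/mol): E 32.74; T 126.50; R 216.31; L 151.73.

n(E) = 1066 / 32.74 = 32.56 mol
n(T) = 731.0 / 126.50 = 5.779 mol
n(R) = 6110 / 216.31 = 28.25 mol
n/ν → E: 10.85, T: 5.779, R: 7.063; T is limiting.
n(L) = (3/1) × 5.779 = 17.34 mol
mass = 17.34 × 151.73 = 2631 g

2630 g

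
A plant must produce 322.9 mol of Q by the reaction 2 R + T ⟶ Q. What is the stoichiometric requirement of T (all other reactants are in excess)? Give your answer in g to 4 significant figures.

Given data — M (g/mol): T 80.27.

n(Q) = 322.9 mol
n(T) = (1/1) × 322.9 = 322.9 mol
mass = 322.9 × 80.27 = 25920 g

25920 g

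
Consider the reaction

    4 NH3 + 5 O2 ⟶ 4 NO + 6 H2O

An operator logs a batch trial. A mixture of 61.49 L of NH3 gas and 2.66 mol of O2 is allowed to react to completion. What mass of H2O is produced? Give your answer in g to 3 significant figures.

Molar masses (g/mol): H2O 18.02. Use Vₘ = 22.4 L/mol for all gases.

n(NH3) = 61.49 / 22.4 = 2.745 mol
n(O2) = 2.660 mol
n/ν → NH3: 0.6863, O2: 0.5320; O2 is limiting.
n(H2O) = (6/5) × 2.660 = 3.192 mol
mass = 3.192 × 18.02 = 57.52 g

57.5 g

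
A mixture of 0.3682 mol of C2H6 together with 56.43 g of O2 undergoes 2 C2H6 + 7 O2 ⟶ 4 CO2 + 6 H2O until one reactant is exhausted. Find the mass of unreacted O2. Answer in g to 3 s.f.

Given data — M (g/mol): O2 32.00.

15.2 g

n(C2H6) = 0.3682 mol
n(O2) = 56.43 / 32.00 = 1.763 mol
n/ν → C2H6: 0.1841, O2: 0.2519; C2H6 is limiting.
O2 consumed = (7/2) × 0.3682 = 1.289 mol
O2 remaining = 1.763 − 1.289 = 0.4740 mol
mass = 0.4740 × 32.00 = 15.17 g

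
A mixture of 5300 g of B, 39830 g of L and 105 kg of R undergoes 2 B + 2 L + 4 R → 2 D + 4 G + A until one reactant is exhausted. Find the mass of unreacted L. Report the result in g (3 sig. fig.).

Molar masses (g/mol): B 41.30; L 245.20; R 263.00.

8360 g

n(B) = 5300 / 41.30 = 128.3 mol
n(L) = 39830 / 245.20 = 162.4 mol
n(R) = 105.0×1000 / 263.00 = 399.2 mol
n/ν for B = 128.3/2 = 64.15
n/ν for L = 162.4/2 = 81.20
n/ν for R = 399.2/4 = 99.80
Smallest n/ν is B → limiting reagent.
L consumed = (2/2) × 128.3 = 128.3 mol
L remaining = 162.4 − 128.3 = 34.10 mol
mass = 34.10 × 245.20 = 8361 g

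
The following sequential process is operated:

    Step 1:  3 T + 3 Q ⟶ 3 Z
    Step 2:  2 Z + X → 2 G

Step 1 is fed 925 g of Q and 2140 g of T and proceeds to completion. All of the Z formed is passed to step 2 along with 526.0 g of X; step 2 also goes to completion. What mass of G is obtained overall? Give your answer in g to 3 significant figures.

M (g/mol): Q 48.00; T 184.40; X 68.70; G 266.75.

3100 g

Step 1:
n(Q) = 925.0 / 48.00 = 19.27 mol
n(T) = 2140 / 184.40 = 11.61 mol
n/ν → Q: 6.423, T: 3.870; T is limiting.
n(Z) produced = (3/3) × 11.61 = 11.61 mol
Step 2:
n(Z) available = 11.61 mol
n(X) = 526.0 / 68.70 = 7.656 mol
n/ν → Z: 5.805, X: 7.656; Z is limiting.
n(G) = (2/2) × 11.61 = 11.61 mol
mass = 11.61 × 266.75 = 3097 g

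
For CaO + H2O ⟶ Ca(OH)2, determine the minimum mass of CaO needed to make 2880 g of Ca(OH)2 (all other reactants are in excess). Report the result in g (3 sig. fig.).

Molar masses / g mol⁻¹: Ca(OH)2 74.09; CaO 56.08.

2180 g

n(Ca(OH)2) = 2880 / 74.09 = 38.87 mol
n(CaO) = (1/1) × 38.87 = 38.87 mol
mass = 38.87 × 56.08 = 2180 g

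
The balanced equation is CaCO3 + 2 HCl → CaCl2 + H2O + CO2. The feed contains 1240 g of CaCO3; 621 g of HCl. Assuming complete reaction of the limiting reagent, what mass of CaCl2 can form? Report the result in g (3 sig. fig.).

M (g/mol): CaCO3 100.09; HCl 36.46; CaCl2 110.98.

945 g

n(CaCO3) = 1240 / 100.09 = 12.39 mol
n(HCl) = 621.0 / 36.46 = 17.03 mol
n/ν for CaCO3 = 12.39/1 = 12.39
n/ν for HCl = 17.03/2 = 8.515
Smallest n/ν is HCl → limiting reagent.
n(CaCl2) = (1/2) × 17.03 = 8.515 mol
mass = 8.515 × 110.98 = 945.0 g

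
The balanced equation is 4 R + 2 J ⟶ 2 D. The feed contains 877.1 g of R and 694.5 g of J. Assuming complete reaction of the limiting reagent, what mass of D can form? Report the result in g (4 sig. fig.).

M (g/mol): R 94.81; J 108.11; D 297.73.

n(R) = 877.1 / 94.81 = 9.251 mol
n(J) = 694.5 / 108.11 = 6.424 mol
n/ν → R: 2.313, J: 3.212; R is limiting.
n(D) = (2/4) × 9.251 = 4.626 mol
mass = 4.626 × 297.73 = 1377 g

1377 g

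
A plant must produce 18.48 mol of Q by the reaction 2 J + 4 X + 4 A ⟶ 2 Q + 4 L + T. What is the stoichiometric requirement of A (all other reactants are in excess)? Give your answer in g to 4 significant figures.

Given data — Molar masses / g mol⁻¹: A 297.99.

n(Q) = 18.48 mol
n(A) = (4/2) × 18.48 = 36.96 mol
mass = 36.96 × 297.99 = 11010 g

11010 g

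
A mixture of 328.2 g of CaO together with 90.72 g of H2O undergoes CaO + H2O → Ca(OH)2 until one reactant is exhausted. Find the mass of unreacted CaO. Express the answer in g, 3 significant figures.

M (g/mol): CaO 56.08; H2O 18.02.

45.9 g

n(CaO) = 328.2 / 56.08 = 5.852 mol
n(H2O) = 90.72 / 18.02 = 5.034 mol
n/ν → CaO: 5.852, H2O: 5.034; H2O is limiting.
CaO consumed = (1/1) × 5.034 = 5.034 mol
CaO remaining = 5.852 − 5.034 = 0.8180 mol
mass = 0.8180 × 56.08 = 45.87 g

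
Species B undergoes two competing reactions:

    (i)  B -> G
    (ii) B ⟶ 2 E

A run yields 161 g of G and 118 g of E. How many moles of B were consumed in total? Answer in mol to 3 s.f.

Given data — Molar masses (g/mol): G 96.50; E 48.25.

2.89 mol

n(G) = 161 / 96.50 = 1.668 mol
n(E) = 118 / 48.25 = 2.446 mol
n(B) via (i) = (1/1)×1.668 = 1.668 mol
n(B) via (ii) = (1/2)×2.446 = 1.223 mol
total n(B) = 1.668 + 1.223 = 2.891 mol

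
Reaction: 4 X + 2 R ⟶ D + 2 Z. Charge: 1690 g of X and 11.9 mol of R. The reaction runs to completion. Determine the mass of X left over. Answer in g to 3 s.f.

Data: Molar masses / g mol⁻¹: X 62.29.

n(X) = 1690 / 62.29 = 27.13 mol
n(R) = 11.90 mol
n/ν for X = 27.13/4 = 6.783
n/ν for R = 11.90/2 = 5.950
Smallest n/ν is R → limiting reagent.
X consumed = (4/2) × 11.90 = 23.80 mol
X remaining = 27.13 − 23.80 = 3.330 mol
mass = 3.330 × 62.29 = 207.4 g

207 g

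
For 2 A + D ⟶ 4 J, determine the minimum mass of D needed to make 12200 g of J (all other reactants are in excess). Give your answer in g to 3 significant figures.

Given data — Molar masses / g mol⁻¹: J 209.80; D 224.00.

3260 g

n(J) = 12200 / 209.80 = 58.15 mol
n(D) = (1/4) × 58.15 = 14.54 mol
mass = 14.54 × 224.00 = 3257 g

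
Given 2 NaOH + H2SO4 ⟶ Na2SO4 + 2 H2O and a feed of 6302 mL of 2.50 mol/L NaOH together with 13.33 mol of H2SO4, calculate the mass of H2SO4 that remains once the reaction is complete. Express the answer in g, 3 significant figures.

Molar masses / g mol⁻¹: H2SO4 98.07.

535 g

n(NaOH) = 2.50 × 6302/1000 = 15.76 mol
n(H2SO4) = 13.33 mol
n/ν → NaOH: 7.880, H2SO4: 13.33; NaOH is limiting.
H2SO4 consumed = (1/2) × 15.76 = 7.880 mol
H2SO4 remaining = 13.33 − 7.880 = 5.450 mol
mass = 5.450 × 98.07 = 534.5 g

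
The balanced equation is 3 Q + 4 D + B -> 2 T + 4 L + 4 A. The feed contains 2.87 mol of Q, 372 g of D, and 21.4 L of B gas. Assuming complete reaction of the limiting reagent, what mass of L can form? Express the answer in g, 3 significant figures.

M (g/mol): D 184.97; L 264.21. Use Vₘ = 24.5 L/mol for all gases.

531 g

n(Q) = 2.870 mol
n(D) = 372.0 / 184.97 = 2.011 mol
n(B) = 21.40 / 24.5 = 0.8735 mol
n/ν for Q = 2.870/3 = 0.9567
n/ν for D = 2.011/4 = 0.5028
n/ν for B = 0.8735/1 = 0.8735
Smallest n/ν is D → limiting reagent.
n(L) = (4/4) × 2.011 = 2.011 mol
mass = 2.011 × 264.21 = 531.3 g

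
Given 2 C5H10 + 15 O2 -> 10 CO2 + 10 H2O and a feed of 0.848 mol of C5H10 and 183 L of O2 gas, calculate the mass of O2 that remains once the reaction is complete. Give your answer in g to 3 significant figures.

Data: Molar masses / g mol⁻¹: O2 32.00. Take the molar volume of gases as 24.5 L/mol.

n(C5H10) = 0.8480 mol
n(O2) = 183.0 / 24.5 = 7.469 mol
n/ν → C5H10: 0.4240, O2: 0.4979; C5H10 is limiting.
O2 consumed = (15/2) × 0.8480 = 6.360 mol
O2 remaining = 7.469 − 6.360 = 1.109 mol
mass = 1.109 × 32.00 = 35.49 g

35.5 g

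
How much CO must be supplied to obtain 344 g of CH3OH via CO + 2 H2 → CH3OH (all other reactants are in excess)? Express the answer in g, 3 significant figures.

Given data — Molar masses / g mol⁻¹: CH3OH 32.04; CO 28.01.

301 g

n(CH3OH) = 344 / 32.04 = 10.74 mol
n(CO) = (1/1) × 10.74 = 10.74 mol
mass = 10.74 × 28.01 = 300.8 g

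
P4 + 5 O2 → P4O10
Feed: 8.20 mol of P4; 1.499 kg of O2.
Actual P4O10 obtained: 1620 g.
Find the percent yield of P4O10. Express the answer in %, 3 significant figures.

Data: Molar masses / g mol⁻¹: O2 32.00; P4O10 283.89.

n(P4) = 8.200 mol
n(O2) = 1.499×1000 / 32.00 = 46.84 mol
n/ν for P4 = 8.200/1 = 8.200
n/ν for O2 = 46.84/5 = 9.368
Smallest n/ν is P4 → limiting reagent.
theoretical n(P4O10) = (1/1) × 8.200 = 8.200 mol → 2328 g
% yield = 1620 / 2328 × 100 = 69.59 %

69.6 %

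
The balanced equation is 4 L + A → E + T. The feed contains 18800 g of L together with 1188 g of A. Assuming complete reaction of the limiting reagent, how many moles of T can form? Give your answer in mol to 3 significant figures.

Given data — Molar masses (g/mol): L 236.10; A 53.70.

19.9 mol

n(L) = 18800 / 236.10 = 79.63 mol
n(A) = 1188 / 53.70 = 22.12 mol
n/ν → L: 19.91, A: 22.12; L is limiting.
n(T) = (1/4) × 79.63 = 19.91 mol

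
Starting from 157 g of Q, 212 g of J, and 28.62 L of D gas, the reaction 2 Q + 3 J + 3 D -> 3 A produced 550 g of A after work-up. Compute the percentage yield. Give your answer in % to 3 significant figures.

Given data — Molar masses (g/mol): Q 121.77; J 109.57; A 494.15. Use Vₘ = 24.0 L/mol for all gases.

93.3 %

n(Q) = 157.0 / 121.77 = 1.289 mol
n(J) = 212.0 / 109.57 = 1.935 mol
n(D) = 28.62 / 24.0 = 1.193 mol
n/ν → Q: 0.6445, J: 0.6450, D: 0.3977; D is limiting.
theoretical n(A) = (3/3) × 1.193 = 1.193 mol → 589.5 g
% yield = 550 / 589.5 × 100 = 93.30 %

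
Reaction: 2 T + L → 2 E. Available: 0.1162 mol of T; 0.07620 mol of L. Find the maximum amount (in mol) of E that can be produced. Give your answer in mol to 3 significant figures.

0.116 mol

n(T) = 0.1162 mol
n(L) = 0.07620 mol
n/ν for T = 0.1162/2 = 0.05810
n/ν for L = 0.07620/1 = 0.07620
Smallest n/ν is T → limiting reagent.
n(E) = (2/2) × 0.1162 = 0.1162 mol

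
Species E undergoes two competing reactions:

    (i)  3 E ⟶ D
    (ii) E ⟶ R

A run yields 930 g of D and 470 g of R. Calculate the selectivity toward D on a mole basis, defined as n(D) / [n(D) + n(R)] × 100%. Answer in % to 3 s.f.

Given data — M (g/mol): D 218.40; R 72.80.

39.7 %

n(D) = 930 / 218.40 = 4.258 mol
n(R) = 470 / 72.80 = 6.456 mol
selectivity = 4.258/(4.258+6.456) × 100 = 39.74 %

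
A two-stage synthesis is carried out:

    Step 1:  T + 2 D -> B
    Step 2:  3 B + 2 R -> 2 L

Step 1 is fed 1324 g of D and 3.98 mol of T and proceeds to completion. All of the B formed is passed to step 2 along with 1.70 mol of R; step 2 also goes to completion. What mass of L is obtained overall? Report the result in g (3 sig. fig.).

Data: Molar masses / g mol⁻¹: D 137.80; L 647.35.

Step 1:
n(D) = 1324 / 137.80 = 9.608 mol
n(T) = 3.980 mol
n/ν for D = 9.608/2 = 4.804
n/ν for T = 3.980/1 = 3.980
Smallest n/ν is T → limiting reagent.
n(B) produced = (1/1) × 3.980 = 3.980 mol
Step 2:
n(B) available = 3.980 mol
n(R) = 1.700 mol
n/ν for B = 3.980/3 = 1.327
n/ν for R = 1.700/2 = 0.8500
Smallest n/ν is R → limiting reagent.
n(L) = (2/2) × 1.700 = 1.700 mol
mass = 1.700 × 647.35 = 1100 g

1100 g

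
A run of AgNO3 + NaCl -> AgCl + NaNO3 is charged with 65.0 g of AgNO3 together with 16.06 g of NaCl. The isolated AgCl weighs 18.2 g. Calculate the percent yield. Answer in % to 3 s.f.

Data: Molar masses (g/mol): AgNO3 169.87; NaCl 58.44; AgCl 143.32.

46.2 %

n(AgNO3) = 65.00 / 169.87 = 0.3826 mol
n(NaCl) = 16.06 / 58.44 = 0.2748 mol
n/ν for AgNO3 = 0.3826/1 = 0.3826
n/ν for NaCl = 0.2748/1 = 0.2748
Smallest n/ν is NaCl → limiting reagent.
theoretical n(AgCl) = (1/1) × 0.2748 = 0.2748 mol → 39.38 g
% yield = 18.2 / 39.38 × 100 = 46.22 %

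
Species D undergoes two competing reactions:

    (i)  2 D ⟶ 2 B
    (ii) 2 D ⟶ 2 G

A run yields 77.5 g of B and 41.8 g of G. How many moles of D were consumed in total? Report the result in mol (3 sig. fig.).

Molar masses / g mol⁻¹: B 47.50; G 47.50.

n(B) = 77.5 / 47.50 = 1.632 mol
n(G) = 41.8 / 47.50 = 0.8800 mol
n(D) via (i) = (2/2)×1.632 = 1.632 mol
n(D) via (ii) = (2/2)×0.8800 = 0.8800 mol
total n(D) = 1.632 + 0.8800 = 2.512 mol

2.51 mol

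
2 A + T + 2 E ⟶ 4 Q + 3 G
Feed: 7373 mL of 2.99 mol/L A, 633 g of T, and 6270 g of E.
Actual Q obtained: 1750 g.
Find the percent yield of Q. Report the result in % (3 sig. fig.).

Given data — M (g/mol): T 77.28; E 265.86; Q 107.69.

49.6 %

n(A) = 2.99 × 7373/1000 = 22.05 mol
n(T) = 633.0 / 77.28 = 8.191 mol
n(E) = 6270 / 265.86 = 23.58 mol
n/ν for A = 22.05/2 = 11.03
n/ν for T = 8.191/1 = 8.191
n/ν for E = 23.58/2 = 11.79
Smallest n/ν is T → limiting reagent.
theoretical n(Q) = (4/1) × 8.191 = 32.76 mol → 3528 g
% yield = 1750 / 3528 × 100 = 49.60 %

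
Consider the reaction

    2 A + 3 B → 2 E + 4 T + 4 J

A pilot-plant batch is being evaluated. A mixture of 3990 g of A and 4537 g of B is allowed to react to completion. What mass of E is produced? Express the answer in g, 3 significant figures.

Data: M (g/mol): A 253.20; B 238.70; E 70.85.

898 g

n(A) = 3990 / 253.20 = 15.76 mol
n(B) = 4537 / 238.70 = 19.01 mol
n/ν for A = 15.76/2 = 7.880
n/ν for B = 19.01/3 = 6.337
Smallest n/ν is B → limiting reagent.
n(E) = (2/3) × 19.01 = 12.67 mol
mass = 12.67 × 70.85 = 897.7 g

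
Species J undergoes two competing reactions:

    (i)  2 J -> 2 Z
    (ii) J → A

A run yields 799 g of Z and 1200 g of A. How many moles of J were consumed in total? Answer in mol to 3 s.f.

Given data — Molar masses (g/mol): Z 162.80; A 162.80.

n(Z) = 799 / 162.80 = 4.908 mol
n(A) = 1200 / 162.80 = 7.371 mol
n(J) via (i) = (2/2)×4.908 = 4.908 mol
n(J) via (ii) = (1/1)×7.371 = 7.371 mol
total n(J) = 4.908 + 7.371 = 12.28 mol

12.3 mol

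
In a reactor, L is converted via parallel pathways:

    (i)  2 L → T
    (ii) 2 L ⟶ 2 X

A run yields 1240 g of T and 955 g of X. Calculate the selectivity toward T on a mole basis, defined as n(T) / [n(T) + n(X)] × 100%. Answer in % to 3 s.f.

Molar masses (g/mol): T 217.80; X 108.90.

n(T) = 1240 / 217.80 = 5.693 mol
n(X) = 955 / 108.90 = 8.770 mol
selectivity = 5.693/(5.693+8.770) × 100 = 39.36 %

39.4 %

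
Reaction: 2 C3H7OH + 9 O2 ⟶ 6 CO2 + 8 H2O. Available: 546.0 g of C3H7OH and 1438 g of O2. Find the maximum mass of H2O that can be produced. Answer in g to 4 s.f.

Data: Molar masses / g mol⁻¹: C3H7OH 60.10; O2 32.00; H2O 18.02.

654.8 g

n(C3H7OH) = 546.0 / 60.10 = 9.085 mol
n(O2) = 1438 / 32.00 = 44.94 mol
n/ν → C3H7OH: 4.543, O2: 4.993; C3H7OH is limiting.
n(H2O) = (8/2) × 9.085 = 36.34 mol
mass = 36.34 × 18.02 = 654.8 g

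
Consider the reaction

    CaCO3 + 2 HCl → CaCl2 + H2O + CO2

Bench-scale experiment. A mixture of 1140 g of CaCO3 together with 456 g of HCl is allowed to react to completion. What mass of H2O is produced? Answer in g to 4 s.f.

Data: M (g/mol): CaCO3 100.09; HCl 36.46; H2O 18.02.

n(CaCO3) = 1140 / 100.09 = 11.39 mol
n(HCl) = 456.0 / 36.46 = 12.51 mol
n/ν for CaCO3 = 11.39/1 = 11.39
n/ν for HCl = 12.51/2 = 6.255
Smallest n/ν is HCl → limiting reagent.
n(H2O) = (1/2) × 12.51 = 6.255 mol
mass = 6.255 × 18.02 = 112.7 g

112.7 g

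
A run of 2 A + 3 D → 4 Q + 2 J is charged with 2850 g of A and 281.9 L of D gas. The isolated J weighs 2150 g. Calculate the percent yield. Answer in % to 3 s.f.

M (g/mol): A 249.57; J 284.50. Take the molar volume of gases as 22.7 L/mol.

91.3 %

n(A) = 2850 / 249.57 = 11.42 mol
n(D) = 281.9 / 22.7 = 12.42 mol
n/ν for A = 11.42/2 = 5.710
n/ν for D = 12.42/3 = 4.140
Smallest n/ν is D → limiting reagent.
theoretical n(J) = (2/3) × 12.42 = 8.280 mol → 2356 g
% yield = 2150 / 2356 × 100 = 91.26 %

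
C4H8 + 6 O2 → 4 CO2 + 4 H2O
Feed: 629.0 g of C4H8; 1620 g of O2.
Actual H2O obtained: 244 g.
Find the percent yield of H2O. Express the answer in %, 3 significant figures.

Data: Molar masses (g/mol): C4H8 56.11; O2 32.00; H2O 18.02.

40.1 %

n(C4H8) = 629.0 / 56.11 = 11.21 mol
n(O2) = 1620 / 32.00 = 50.63 mol
n/ν → C4H8: 11.21, O2: 8.438; O2 is limiting.
theoretical n(H2O) = (4/6) × 50.63 = 33.75 mol → 608.2 g
% yield = 244 / 608.2 × 100 = 40.12 %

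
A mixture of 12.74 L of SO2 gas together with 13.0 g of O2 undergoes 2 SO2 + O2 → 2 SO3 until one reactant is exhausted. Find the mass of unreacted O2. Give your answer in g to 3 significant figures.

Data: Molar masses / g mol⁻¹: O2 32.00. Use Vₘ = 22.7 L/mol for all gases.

n(SO2) = 12.74 / 22.7 = 0.5612 mol
n(O2) = 13.00 / 32.00 = 0.4063 mol
n/ν for SO2 = 0.5612/2 = 0.2806
n/ν for O2 = 0.4063/1 = 0.4063
Smallest n/ν is SO2 → limiting reagent.
O2 consumed = (1/2) × 0.5612 = 0.2806 mol
O2 remaining = 0.4063 − 0.2806 = 0.1257 mol
mass = 0.1257 × 32.00 = 4.022 g

4.02 g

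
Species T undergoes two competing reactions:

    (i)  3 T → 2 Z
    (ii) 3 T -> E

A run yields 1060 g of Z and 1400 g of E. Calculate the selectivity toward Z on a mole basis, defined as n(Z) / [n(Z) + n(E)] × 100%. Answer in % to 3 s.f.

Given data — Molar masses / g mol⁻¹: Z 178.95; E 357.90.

n(Z) = 1060 / 178.95 = 5.923 mol
n(E) = 1400 / 357.90 = 3.912 mol
selectivity = 5.923/(5.923+3.912) × 100 = 60.22 %

60.2 %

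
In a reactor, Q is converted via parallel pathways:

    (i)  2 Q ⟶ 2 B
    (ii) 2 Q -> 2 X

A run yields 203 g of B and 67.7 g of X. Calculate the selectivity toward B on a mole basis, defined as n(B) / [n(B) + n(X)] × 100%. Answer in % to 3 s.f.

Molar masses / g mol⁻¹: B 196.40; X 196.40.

75.0 %

n(B) = 203 / 196.40 = 1.034 mol
n(X) = 67.7 / 196.40 = 0.3447 mol
selectivity = 1.034/(1.034+0.3447) × 100 = 75.00 %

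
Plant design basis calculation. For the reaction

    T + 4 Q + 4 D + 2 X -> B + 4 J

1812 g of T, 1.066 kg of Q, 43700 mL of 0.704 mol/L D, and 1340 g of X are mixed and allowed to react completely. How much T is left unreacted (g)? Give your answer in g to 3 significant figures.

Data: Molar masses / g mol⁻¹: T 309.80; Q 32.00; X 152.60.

n(T) = 1812 / 309.80 = 5.849 mol
n(Q) = 1.066×1000 / 32.00 = 33.31 mol
n(D) = 0.704 × 43700/1000 = 30.76 mol
n(X) = 1340 / 152.60 = 8.781 mol
n/ν → T: 5.849, Q: 8.328, D: 7.690, X: 4.391; X is limiting.
T consumed = (1/2) × 8.781 = 4.391 mol
T remaining = 5.849 − 4.391 = 1.458 mol
mass = 1.458 × 309.80 = 451.7 g

452 g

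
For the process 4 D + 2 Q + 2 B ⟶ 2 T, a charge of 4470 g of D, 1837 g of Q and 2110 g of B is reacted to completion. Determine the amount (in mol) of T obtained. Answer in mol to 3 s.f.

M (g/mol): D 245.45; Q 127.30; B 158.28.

n(D) = 4470 / 245.45 = 18.21 mol
n(Q) = 1837 / 127.30 = 14.43 mol
n(B) = 2110 / 158.28 = 13.33 mol
n/ν → D: 4.553, Q: 7.215, B: 6.665; D is limiting.
n(T) = (2/4) × 18.21 = 9.105 mol

9.11 mol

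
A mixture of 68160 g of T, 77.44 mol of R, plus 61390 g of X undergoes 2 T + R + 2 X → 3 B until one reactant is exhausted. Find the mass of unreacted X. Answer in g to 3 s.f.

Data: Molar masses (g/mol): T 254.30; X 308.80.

n(T) = 68160 / 254.30 = 268.0 mol
n(R) = 77.44 mol
n(X) = 61390 / 308.80 = 198.8 mol
n/ν for T = 268.0/2 = 134.0
n/ν for R = 77.44/1 = 77.44
n/ν for X = 198.8/2 = 99.40
Smallest n/ν is R → limiting reagent.
X consumed = (2/1) × 77.44 = 154.9 mol
X remaining = 198.8 − 154.9 = 43.90 mol
mass = 43.90 × 308.80 = 13560 g

13600 g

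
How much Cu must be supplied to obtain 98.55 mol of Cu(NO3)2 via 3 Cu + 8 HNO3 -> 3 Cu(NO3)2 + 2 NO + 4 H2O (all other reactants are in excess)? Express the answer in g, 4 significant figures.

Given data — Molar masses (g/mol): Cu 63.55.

n(Cu(NO3)2) = 98.55 mol
n(Cu) = (3/3) × 98.55 = 98.55 mol
mass = 98.55 × 63.55 = 6263 g

6263 g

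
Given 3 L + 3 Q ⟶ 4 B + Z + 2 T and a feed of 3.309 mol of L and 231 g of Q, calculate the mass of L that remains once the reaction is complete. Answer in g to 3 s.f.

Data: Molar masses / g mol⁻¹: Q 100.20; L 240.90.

n(L) = 3.309 mol
n(Q) = 231.0 / 100.20 = 2.305 mol
n/ν → L: 1.103, Q: 0.7683; Q is limiting.
L consumed = (3/3) × 2.305 = 2.305 mol
L remaining = 3.309 − 2.305 = 1.004 mol
mass = 1.004 × 240.90 = 241.9 g

242 g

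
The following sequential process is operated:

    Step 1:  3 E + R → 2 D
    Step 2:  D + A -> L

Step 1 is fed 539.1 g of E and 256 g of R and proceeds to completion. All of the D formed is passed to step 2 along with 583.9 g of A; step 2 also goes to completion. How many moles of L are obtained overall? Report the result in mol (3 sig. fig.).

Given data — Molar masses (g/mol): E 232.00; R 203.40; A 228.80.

1.55 mol

Step 1:
n(E) = 539.1 / 232.00 = 2.324 mol
n(R) = 256.0 / 203.40 = 1.259 mol
n/ν for E = 2.324/3 = 0.7747
n/ν for R = 1.259/1 = 1.259
Smallest n/ν is E → limiting reagent.
n(D) produced = (2/3) × 2.324 = 1.549 mol
Step 2:
n(D) available = 1.549 mol
n(A) = 583.9 / 228.80 = 2.552 mol
n/ν for D = 1.549/1 = 1.549
n/ν for A = 2.552/1 = 2.552
Smallest n/ν is D → limiting reagent.
n(L) = (1/1) × 1.549 = 1.549 mol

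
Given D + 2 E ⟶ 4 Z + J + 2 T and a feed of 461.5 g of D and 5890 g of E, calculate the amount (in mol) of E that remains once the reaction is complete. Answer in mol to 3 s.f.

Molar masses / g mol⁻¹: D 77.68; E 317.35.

6.68 mol

n(D) = 461.5 / 77.68 = 5.941 mol
n(E) = 5890 / 317.35 = 18.56 mol
n/ν → D: 5.941, E: 9.280; D is limiting.
E consumed = (2/1) × 5.941 = 11.88 mol
E remaining = 18.56 − 11.88 = 6.680 mol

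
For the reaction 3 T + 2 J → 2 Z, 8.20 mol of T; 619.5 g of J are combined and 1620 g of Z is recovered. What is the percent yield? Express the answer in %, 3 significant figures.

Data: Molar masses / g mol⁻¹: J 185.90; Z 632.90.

76.8 %

n(T) = 8.200 mol
n(J) = 619.5 / 185.90 = 3.332 mol
n/ν → T: 2.733, J: 1.666; J is limiting.
theoretical n(Z) = (2/2) × 3.332 = 3.332 mol → 2109 g
% yield = 1620 / 2109 × 100 = 76.81 %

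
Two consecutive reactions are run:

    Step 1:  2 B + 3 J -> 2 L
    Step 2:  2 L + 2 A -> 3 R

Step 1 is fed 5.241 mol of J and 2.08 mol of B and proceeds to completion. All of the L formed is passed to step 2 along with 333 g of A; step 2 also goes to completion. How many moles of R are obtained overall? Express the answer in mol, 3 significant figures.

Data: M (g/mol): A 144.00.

Step 1:
n(J) = 5.241 mol
n(B) = 2.080 mol
n/ν → J: 1.747, B: 1.040; B is limiting.
n(L) produced = (2/2) × 2.080 = 2.080 mol
Step 2:
n(L) available = 2.080 mol
n(A) = 333.0 / 144.00 = 2.313 mol
n/ν → L: 1.040, A: 1.157; L is limiting.
n(R) = (3/2) × 2.080 = 3.120 mol

3.12 mol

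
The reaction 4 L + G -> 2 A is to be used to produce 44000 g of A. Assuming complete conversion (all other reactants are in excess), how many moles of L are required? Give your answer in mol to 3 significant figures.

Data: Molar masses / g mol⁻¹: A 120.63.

n(A) = 44000 / 120.63 = 364.8 mol
n(L) = (4/2) × 364.8 = 729.6 mol

730 mol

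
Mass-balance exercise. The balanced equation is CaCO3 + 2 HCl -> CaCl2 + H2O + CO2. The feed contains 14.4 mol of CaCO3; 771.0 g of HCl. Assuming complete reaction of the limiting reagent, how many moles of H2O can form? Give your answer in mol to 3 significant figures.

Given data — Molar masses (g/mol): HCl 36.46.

n(CaCO3) = 14.40 mol
n(HCl) = 771.0 / 36.46 = 21.15 mol
n/ν for CaCO3 = 14.40/1 = 14.40
n/ν for HCl = 21.15/2 = 10.58
Smallest n/ν is HCl → limiting reagent.
n(H2O) = (1/2) × 21.15 = 10.58 mol

10.6 mol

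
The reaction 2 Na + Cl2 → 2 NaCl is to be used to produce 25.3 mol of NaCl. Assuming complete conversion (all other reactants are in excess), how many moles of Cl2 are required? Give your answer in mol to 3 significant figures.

12.7 mol

n(NaCl) = 25.30 mol
n(Cl2) = (1/2) × 25.30 = 12.65 mol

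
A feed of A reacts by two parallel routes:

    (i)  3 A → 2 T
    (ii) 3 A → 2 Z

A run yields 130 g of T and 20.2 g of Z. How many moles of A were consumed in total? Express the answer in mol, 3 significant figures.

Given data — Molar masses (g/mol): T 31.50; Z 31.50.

n(T) = 130 / 31.50 = 4.127 mol
n(Z) = 20.2 / 31.50 = 0.6413 mol
n(A) via (i) = (3/2)×4.127 = 6.191 mol
n(A) via (ii) = (3/2)×0.6413 = 0.9620 mol
total n(A) = 6.191 + 0.9620 = 7.153 mol

7.15 mol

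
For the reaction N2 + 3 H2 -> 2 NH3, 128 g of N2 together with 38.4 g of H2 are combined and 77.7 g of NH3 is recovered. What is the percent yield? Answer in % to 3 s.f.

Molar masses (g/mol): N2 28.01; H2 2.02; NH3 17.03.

n(N2) = 128.0 / 28.01 = 4.570 mol
n(H2) = 38.40 / 2.02 = 19.01 mol
n/ν → N2: 4.570, H2: 6.337; N2 is limiting.
theoretical n(NH3) = (2/1) × 4.570 = 9.140 mol → 155.7 g
% yield = 77.7 / 155.7 × 100 = 49.90 %

49.9 %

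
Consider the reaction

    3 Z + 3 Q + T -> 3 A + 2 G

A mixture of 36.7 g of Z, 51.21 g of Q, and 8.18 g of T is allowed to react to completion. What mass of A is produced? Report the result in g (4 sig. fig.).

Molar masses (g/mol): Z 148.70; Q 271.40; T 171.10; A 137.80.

n(Z) = 36.70 / 148.70 = 0.2468 mol
n(Q) = 51.21 / 271.40 = 0.1887 mol
n(T) = 8.180 / 171.10 = 0.04781 mol
n/ν for Z = 0.2468/3 = 0.08227
n/ν for Q = 0.1887/3 = 0.06290
n/ν for T = 0.04781/1 = 0.04781
Smallest n/ν is T → limiting reagent.
n(A) = (3/1) × 0.04781 = 0.1434 mol
mass = 0.1434 × 137.80 = 19.76 g

19.76 g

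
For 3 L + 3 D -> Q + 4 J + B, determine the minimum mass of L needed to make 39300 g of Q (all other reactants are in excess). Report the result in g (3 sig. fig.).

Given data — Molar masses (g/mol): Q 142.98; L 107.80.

n(Q) = 39300 / 142.98 = 274.9 mol
n(L) = (3/1) × 274.9 = 824.7 mol
mass = 824.7 × 107.80 = 88900 g

88900 g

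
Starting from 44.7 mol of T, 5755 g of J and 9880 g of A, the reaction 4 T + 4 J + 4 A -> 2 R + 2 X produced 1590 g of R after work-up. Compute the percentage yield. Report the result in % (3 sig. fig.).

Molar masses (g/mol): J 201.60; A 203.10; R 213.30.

n(T) = 44.70 mol
n(J) = 5755 / 201.60 = 28.55 mol
n(A) = 9880 / 203.10 = 48.65 mol
n/ν → T: 11.18, J: 7.138, A: 12.16; J is limiting.
theoretical n(R) = (2/4) × 28.55 = 14.28 mol → 3046 g
% yield = 1590 / 3046 × 100 = 52.20 %

52.2 %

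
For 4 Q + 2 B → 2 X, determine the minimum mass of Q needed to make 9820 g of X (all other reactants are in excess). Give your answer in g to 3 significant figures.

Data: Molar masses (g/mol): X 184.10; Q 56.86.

6070 g

n(X) = 9820 / 184.10 = 53.34 mol
n(Q) = (4/2) × 53.34 = 106.7 mol
mass = 106.7 × 56.86 = 6067 g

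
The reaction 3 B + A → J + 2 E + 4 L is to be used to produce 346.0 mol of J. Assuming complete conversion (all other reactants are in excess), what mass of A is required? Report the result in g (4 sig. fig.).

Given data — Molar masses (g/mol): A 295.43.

n(J) = 346.0 mol
n(A) = (1/1) × 346.0 = 346.0 mol
mass = 346.0 × 295.43 = 102200 g

102200 g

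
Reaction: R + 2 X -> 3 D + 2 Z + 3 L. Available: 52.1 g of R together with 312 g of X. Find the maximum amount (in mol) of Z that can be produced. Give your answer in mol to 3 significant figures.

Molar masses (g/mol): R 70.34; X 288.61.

1.08 mol

n(R) = 52.10 / 70.34 = 0.7407 mol
n(X) = 312.0 / 288.61 = 1.081 mol
n/ν → R: 0.7407, X: 0.5405; X is limiting.
n(Z) = (2/2) × 1.081 = 1.081 mol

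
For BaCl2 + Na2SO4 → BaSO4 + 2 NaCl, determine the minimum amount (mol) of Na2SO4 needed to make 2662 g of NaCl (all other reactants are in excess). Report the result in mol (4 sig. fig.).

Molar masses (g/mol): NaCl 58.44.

22.78 mol

n(NaCl) = 2662 / 58.44 = 45.55 mol
n(Na2SO4) = (1/2) × 45.55 = 22.78 mol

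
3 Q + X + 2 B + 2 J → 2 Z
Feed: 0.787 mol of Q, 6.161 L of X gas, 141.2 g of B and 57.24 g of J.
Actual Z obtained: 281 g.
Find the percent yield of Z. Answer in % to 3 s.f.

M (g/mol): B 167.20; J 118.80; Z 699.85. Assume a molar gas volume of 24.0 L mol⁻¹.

83.3 %

n(Q) = 0.7870 mol
n(X) = 6.161 / 24.0 = 0.2567 mol
n(B) = 141.2 / 167.20 = 0.8445 mol
n(J) = 57.24 / 118.80 = 0.4818 mol
n/ν for Q = 0.7870/3 = 0.2623
n/ν for X = 0.2567/1 = 0.2567
n/ν for B = 0.8445/2 = 0.4223
n/ν for J = 0.4818/2 = 0.2409
Smallest n/ν is J → limiting reagent.
theoretical n(Z) = (2/2) × 0.4818 = 0.4818 mol → 337.2 g
% yield = 281 / 337.2 × 100 = 83.33 %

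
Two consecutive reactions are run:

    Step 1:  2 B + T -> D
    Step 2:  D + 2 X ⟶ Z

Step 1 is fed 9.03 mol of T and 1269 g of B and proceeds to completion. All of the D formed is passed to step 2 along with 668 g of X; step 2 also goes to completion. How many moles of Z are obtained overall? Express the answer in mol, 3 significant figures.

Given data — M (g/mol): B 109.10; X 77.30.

Step 1:
n(T) = 9.030 mol
n(B) = 1269 / 109.10 = 11.63 mol
n/ν → T: 9.030, B: 5.815; B is limiting.
n(D) produced = (1/2) × 11.63 = 5.815 mol
Step 2:
n(D) available = 5.815 mol
n(X) = 668.0 / 77.30 = 8.642 mol
n/ν → D: 5.815, X: 4.321; X is limiting.
n(Z) = (1/2) × 8.642 = 4.321 mol

4.32 mol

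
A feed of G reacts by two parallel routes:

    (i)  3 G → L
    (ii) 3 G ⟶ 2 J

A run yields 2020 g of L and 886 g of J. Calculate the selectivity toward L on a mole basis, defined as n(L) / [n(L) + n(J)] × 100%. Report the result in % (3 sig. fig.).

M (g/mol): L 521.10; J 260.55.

n(L) = 2020 / 521.10 = 3.876 mol
n(J) = 886 / 260.55 = 3.400 mol
selectivity = 3.876/(3.876+3.400) × 100 = 53.27 %

53.3 %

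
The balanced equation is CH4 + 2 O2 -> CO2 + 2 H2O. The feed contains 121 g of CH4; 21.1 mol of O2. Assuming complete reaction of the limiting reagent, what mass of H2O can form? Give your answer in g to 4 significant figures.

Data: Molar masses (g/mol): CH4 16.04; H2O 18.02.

271.9 g

n(CH4) = 121.0 / 16.04 = 7.544 mol
n(O2) = 21.10 mol
n/ν for CH4 = 7.544/1 = 7.544
n/ν for O2 = 21.10/2 = 10.55
Smallest n/ν is CH4 → limiting reagent.
n(H2O) = (2/1) × 7.544 = 15.09 mol
mass = 15.09 × 18.02 = 271.9 g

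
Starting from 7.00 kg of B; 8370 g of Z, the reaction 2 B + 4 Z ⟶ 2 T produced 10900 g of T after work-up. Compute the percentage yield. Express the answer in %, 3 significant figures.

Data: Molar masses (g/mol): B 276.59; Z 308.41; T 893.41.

89.9 %

n(B) = 7.000×1000 / 276.59 = 25.31 mol
n(Z) = 8370 / 308.41 = 27.14 mol
n/ν for B = 25.31/2 = 12.66
n/ν for Z = 27.14/4 = 6.785
Smallest n/ν is Z → limiting reagent.
theoretical n(T) = (2/4) × 27.14 = 13.57 mol → 12120 g
% yield = 10900 / 12120 × 100 = 89.93 %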